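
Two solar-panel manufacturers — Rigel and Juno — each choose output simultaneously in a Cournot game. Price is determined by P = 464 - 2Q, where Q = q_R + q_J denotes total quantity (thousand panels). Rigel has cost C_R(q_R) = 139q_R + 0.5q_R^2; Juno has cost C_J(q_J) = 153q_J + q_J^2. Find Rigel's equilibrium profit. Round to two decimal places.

Rigel's profit: π_R = (464 - 2Q)q_R - (139q_R + (1/2)q_R²). Setting ∂π_R/∂q_R = 0: 325 - 5q_R - 2(q_J) = 0.
Juno's profit: π_J = (464 - 2Q)q_J - (153q_J + q_J²). Setting ∂π_J/∂q_J = 0: 311 - 6q_J - 2(q_R) = 0.
Rearranging gives the reaction functions q_R = (325 - 2q_J)/5 and q_J = (311 - 2q_R)/6.
Substituting one into the other gives q_R = 664/13 and q_J = 905/26.
Price P = 464 - 2·85.8846 = 292.2308.
Rigel's profit: 292.2308·(664/13) - 139·(664/13) - (1/2)(664/13)² = 6522.1302.

6522.13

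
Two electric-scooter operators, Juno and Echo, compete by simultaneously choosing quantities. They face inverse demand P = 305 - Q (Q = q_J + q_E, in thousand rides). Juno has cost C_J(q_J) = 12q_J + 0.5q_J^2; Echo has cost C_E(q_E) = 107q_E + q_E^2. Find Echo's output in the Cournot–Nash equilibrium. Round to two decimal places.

27.36

Juno's profit: π_J = (305 - Q)q_J - (12q_J + (1/2)q_J²). Setting ∂π_J/∂q_J = 0: 293 - 3q_J - (q_E) = 0.
Echo's first-order condition: 198 - 4q_E - (q_J) = 0.
So q_J = (293 - q_E)/3 and q_E = (198 - q_J)/4.
Solving the pair: q_J = 974/11, q_E = 301/11.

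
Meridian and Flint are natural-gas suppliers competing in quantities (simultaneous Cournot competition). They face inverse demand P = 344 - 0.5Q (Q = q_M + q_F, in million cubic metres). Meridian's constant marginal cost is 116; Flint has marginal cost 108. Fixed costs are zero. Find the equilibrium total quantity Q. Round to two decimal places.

309.33

Meridian's profit: π_M = (344 - 0.5Q)q_M - (116q_M). Setting ∂π_M/∂q_M = 0: 228 - q_M - (1/2)(q_F) = 0.
Flint's profit: π_F = (344 - 0.5Q)q_F - (108q_F). Setting ∂π_F/∂q_F = 0: 236 - q_F - (1/2)(q_M) = 0.
Rearranging gives the reaction functions q_M = (228 - (1/2)q_F) and q_F = (236 - (1/2)q_M).
Substituting one into the other gives q_M = 440/3 and q_F = 488/3.
Total output Q = 440/3 + 488/3 = 928/3.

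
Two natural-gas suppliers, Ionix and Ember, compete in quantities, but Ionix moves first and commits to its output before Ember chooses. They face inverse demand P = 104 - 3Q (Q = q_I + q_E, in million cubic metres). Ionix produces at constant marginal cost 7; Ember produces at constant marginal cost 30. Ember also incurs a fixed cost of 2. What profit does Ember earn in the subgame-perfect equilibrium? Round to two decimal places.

14.33

Solve by backward induction. Given q_I, the follower Ember maximises π_E = (104 - 3q_I - 3q_E)q_E - 30q_E.
Setting the follower's marginal profit to zero, 74 - 3q_I - 6q_E = 0, i.e. q_E = (74 - 3q_I)/6.
Ionix substitutes q_E(q_I) into its own profit: π_I = q_I(104 - 3q_I - (74 - 3q_I)/2) - 7q_I = (67 - (3/2)q_I)q_I - 7q_I.
Maximising: ∂π_I/∂q_I = 60 - 3q_I = 0, giving q_I = 20.
Then q_E = (74 - 3·20)/6 = 7/3.
Price P = 104 - 3·(67/3) = 37.
Ember's profit: (37 - 30)·(7/3) - 2 = 43/3.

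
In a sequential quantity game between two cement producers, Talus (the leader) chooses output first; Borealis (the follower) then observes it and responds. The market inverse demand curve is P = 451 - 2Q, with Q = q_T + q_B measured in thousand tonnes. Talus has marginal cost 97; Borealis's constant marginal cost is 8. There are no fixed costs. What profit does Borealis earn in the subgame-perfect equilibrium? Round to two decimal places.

12051.28

Solve by backward induction. Given q_T, the follower Borealis maximises π_B = (451 - 2q_T - 2q_B)q_B - 8q_B.
Setting the follower's marginal profit to zero, 443 - 2q_T - 4q_B = 0, i.e. q_B = (443 - 2q_T)/4.
Talus substitutes q_B(q_T) into its own profit: π_T = q_T(451 - 2q_T - (443 - 2q_T)/2) - 97q_T = (459/2 - q_T)q_T - 97q_T.
Leader FOC: 265/2 - 2q_T = 0, so q_T = 265/4.
Then q_B = (443 - 2·(265/4))/4 = 621/8.
Price P = 451 - 2·(1151/8) = 653/4.
Borealis's profit: (653/4 - 8)·(621/8) = 12051.2813.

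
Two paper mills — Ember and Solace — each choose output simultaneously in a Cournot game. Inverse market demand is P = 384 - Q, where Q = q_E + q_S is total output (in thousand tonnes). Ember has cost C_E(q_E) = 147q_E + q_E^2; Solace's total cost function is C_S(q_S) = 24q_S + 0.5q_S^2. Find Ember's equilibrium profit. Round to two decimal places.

Ember's profit: π_E = (384 - Q)q_E - (147q_E + q_E²). Setting ∂π_E/∂q_E = 0: 237 - 4q_E - (q_S) = 0.
Solace's profit: π_S = (384 - Q)q_S - (24q_S + (1/2)q_S²). Setting ∂π_S/∂q_S = 0: 360 - 3q_S - (q_E) = 0.
So q_E = (237 - q_S)/4 and q_S = (360 - q_E)/3.
Substituting one into the other gives q_E = 351/11 and q_S = 1203/11.
Price P = 384 - 1554/11 = 242.7273.
Ember's profit: 242.7273·(351/11) - 147·(351/11) - (351/11)² = 2036.3802.

2036.38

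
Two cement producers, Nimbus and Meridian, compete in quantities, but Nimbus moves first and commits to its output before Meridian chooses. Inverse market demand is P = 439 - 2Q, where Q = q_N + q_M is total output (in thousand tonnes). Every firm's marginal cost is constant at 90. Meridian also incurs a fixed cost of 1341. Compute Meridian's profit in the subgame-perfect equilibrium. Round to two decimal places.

Solve by backward induction. Given q_N, the follower Meridian maximises π_M = (439 - 2q_N - 2q_M)q_M - 90q_M.
Follower FOC: 349 - 2q_N - 4q_M = 0, so q_M(q_N) = (349 - 2q_N)/4.
Nimbus substitutes q_M(q_N) into its own profit: π_N = q_N(439 - 2q_N - (349 - 2q_N)/2) - 90q_N = (529/2 - q_N)q_N - 90q_N.
Maximising: ∂π_N/∂q_N = 349/2 - 2q_N = 0, giving q_N = 349/4.
Then q_M = (349 - 2·(349/4))/4 = 349/8.
Price P = 439 - 2·(1047/8) = 709/4.
Meridian's profit: (709/4 - 90)·(349/8) - 1341 = 2465.2813.

2465.28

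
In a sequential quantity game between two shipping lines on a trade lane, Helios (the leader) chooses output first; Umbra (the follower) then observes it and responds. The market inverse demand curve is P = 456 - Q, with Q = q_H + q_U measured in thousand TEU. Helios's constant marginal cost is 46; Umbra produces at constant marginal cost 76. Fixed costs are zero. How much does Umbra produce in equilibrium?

80

Solve by backward induction. Given q_H, the follower Umbra maximises π_U = (456 - q_H - q_U)q_U - 76q_U.
Follower FOC: 380 - q_H - 2q_U = 0, so q_U(q_H) = (380 - q_H)/2.
The leader anticipates this reaction. Substituting into P = 456 - Q gives P = 266 - (1/2)q_H, so π_H = (266 - (1/2)q_H)q_H - 46q_H.
Maximising: ∂π_H/∂q_H = 220 - q_H = 0, giving q_H = 220.
Then q_U = (380 - 220)/2 = 80.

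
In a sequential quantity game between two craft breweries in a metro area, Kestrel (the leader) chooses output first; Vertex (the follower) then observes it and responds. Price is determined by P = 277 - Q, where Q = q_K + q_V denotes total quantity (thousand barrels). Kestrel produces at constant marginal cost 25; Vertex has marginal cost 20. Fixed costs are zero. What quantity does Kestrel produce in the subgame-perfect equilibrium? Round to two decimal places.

123.50

The follower Vertex best-responds to any q_K: π_V = (277 - Q)q_V - 20q_V.
Setting the follower's marginal profit to zero, 257 - q_K - 2q_V = 0, i.e. q_V = (257 - q_K)/2.
Kestrel substitutes q_V(q_K) into its own profit: π_K = q_K(277 - q_K - (257 - q_K)/2) - 25q_K = (297/2 - (1/2)q_K)q_K - 25q_K.
The leader's first-order condition 247/2 - q_K = 0 yields q_K = 247/2.
Then q_V = (257 - 247/2)/2 = 267/4.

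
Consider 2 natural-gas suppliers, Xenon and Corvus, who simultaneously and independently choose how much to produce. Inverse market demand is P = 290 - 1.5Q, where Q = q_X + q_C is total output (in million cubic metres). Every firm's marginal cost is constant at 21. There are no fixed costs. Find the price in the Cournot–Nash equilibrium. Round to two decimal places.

Each firm earns π_i = (290 - 1.5Q)q_i - 21q_i.
First-order condition (treating rivals' output as given): 269 - 3q_i - (3/2)q_j = 0.
With identical firms every q_j equals q_i, so q_j = q_i and 269 = (9/2)q_i, giving q_i = 538/9.
Total output Q = 1076/9, so price P = 290 - (3/2)·(1076/9) = 332/3.

110.67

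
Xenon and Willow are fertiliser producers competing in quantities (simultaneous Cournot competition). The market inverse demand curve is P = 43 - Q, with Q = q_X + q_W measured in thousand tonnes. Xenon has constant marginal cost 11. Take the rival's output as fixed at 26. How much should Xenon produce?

With the rival's output fixed at 26, Xenon's profit is π_X = (43 - 26 - q_X)q_X - (11q_X) = (17 - q_X)q_X - (11q_X).
∂π_X/∂q_X = 6 - 2q_X = 0, so q_X = 3.

3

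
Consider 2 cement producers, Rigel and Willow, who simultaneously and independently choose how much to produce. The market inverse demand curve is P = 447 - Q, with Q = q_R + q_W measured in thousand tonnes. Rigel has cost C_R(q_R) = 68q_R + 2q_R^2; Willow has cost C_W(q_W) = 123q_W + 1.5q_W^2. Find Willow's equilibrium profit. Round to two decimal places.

Rigel's profit: π_R = (447 - Q)q_R - (68q_R + 2q_R²). Setting ∂π_R/∂q_R = 0: 379 - 6q_R - (q_W) = 0.
Willow's profit: π_W = (447 - Q)q_W - (123q_W + (3/2)q_W²). Setting ∂π_W/∂q_W = 0: 324 - 5q_W - (q_R) = 0.
Rearranging gives the reaction functions q_R = (379 - q_W)/6 and q_W = (324 - q_R)/5.
Substituting one into the other gives q_R = 1571/29 and q_W = 1565/29.
Price P = 447 - 108.1379 = 338.8621.
Willow's profit: 338.8621·(1565/29) - 123·(1565/29) - (3/2)(1565/29)² = 7280.6926.

7280.69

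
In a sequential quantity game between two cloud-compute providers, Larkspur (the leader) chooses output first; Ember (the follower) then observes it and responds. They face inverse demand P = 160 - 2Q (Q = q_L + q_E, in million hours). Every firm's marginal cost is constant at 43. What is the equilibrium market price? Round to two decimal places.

The follower Ember best-responds to any q_L: π_E = (160 - 2Q)q_E - 43q_E.
Setting the follower's marginal profit to zero, 117 - 2q_L - 4q_E = 0, i.e. q_E = (117 - 2q_L)/4.
The leader anticipates this reaction. Substituting into P = 160 - 2Q gives P = 203/2 - q_L, so π_L = (203/2 - q_L)q_L - 43q_L.
Maximising: ∂π_L/∂q_L = 117/2 - 2q_L = 0, giving q_L = 117/4.
Then q_E = (117 - 2·(117/4))/4 = 117/8.
Total output Q = 351/8, so price P = 160 - 2·(351/8) = 289/4.

72.25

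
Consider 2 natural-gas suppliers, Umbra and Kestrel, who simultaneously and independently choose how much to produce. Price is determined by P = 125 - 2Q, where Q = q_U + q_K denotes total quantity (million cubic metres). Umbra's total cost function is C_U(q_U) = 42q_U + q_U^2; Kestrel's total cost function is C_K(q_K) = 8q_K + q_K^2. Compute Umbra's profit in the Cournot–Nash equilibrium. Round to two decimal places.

Umbra's profit: π_U = (125 - 2Q)q_U - (42q_U + q_U²). Setting ∂π_U/∂q_U = 0: 83 - 6q_U - 2(q_K) = 0.
Kestrel's first-order condition: 117 - 6q_K - 2(q_U) = 0.
So q_U = (83 - 2q_K)/6 and q_K = (117 - 2q_U)/6.
Solving the pair: q_U = 33/4, q_K = 67/4.
Price P = 125 - 2·25 = 75.
Umbra's profit: 75·(33/4) - 42·(33/4) - (33/4)² = 204.1875.

204.19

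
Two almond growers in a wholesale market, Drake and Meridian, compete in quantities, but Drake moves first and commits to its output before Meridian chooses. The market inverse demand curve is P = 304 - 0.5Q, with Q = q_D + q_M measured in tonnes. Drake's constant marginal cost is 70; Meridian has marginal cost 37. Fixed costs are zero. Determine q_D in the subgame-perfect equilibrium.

The follower Meridian best-responds to any q_D: π_M = (304 - 0.5Q)q_M - 37q_M.
∂π_M/∂q_M = 267 - (1/2)q_D - q_M = 0 gives the reaction function q_M = (267 - (1/2)q_D).
Drake substitutes q_M(q_D) into its own profit: π_D = q_D(304 - (1/2)q_D - (267 - (1/2)q_D)/2) - 70q_D = (341/2 - (1/4)q_D)q_D - 70q_D.
Leader FOC: 201/2 - (1/2)q_D = 0, so q_D = 201.
Then q_M = (267 - (1/2)·201) = 333/2.

201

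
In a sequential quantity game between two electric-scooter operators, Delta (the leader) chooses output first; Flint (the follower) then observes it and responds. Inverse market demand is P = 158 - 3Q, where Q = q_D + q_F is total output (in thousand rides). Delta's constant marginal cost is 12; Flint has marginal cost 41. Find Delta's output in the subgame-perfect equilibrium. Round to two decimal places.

Solve by backward induction. Given q_D, the follower Flint maximises π_F = (158 - 3q_D - 3q_F)q_F - 41q_F.
∂π_F/∂q_F = 117 - 3q_D - 6q_F = 0 gives the reaction function q_F = (117 - 3q_D)/6.
Delta substitutes q_F(q_D) into its own profit: π_D = q_D(158 - 3q_D - (117 - 3q_D)/2) - 12q_D = (199/2 - (3/2)q_D)q_D - 12q_D.
The leader's first-order condition 175/2 - 3q_D = 0 yields q_D = 175/6.
Then q_F = (117 - 3·(175/6))/6 = 59/12.

29.17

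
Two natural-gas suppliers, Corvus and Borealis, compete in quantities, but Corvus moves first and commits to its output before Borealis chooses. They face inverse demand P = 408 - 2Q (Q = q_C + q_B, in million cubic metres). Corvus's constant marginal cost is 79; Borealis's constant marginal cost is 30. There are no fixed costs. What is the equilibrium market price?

The follower Borealis best-responds to any q_C: π_B = (408 - 2Q)q_B - 30q_B.
Follower FOC: 378 - 2q_C - 4q_B = 0, so q_B(q_C) = (378 - 2q_C)/4.
Corvus substitutes q_B(q_C) into its own profit: π_C = q_C(408 - 2q_C - (378 - 2q_C)/2) - 79q_C = (219 - q_C)q_C - 79q_C.
Leader FOC: 140 - 2q_C = 0, so q_C = 70.
Then q_B = (378 - 2·70)/4 = 119/2.
Total output Q = 259/2, so price P = 408 - 2·(259/2) = 149.

149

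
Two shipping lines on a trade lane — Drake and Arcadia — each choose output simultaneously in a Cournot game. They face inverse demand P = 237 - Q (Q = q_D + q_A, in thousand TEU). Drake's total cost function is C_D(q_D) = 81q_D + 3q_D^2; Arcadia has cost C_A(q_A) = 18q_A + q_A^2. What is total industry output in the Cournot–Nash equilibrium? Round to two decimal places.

Drake's profit: π_D = (237 - Q)q_D - (81q_D + 3q_D²). Setting ∂π_D/∂q_D = 0: 156 - 8q_D - (q_A) = 0.
Arcadia's profit: π_A = (237 - Q)q_A - (18q_A + q_A²). Setting ∂π_A/∂q_A = 0: 219 - 4q_A - (q_D) = 0.
So q_D = (156 - q_A)/8 and q_A = (219 - q_D)/4.
Substituting one into the other gives q_D = 405/31 and q_A = 1596/31.
Total output Q = 405/31 + 1596/31 = 64.5484.

64.55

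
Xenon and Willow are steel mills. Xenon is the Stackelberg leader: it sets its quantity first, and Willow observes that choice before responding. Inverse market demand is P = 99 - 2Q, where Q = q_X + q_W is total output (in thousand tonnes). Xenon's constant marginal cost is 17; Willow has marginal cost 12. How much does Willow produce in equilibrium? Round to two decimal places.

The follower Willow best-responds to any q_X: π_W = (99 - 2Q)q_W - 12q_W.
∂π_W/∂q_W = 87 - 2q_X - 4q_W = 0 gives the reaction function q_W = (87 - 2q_X)/4.
Xenon substitutes q_W(q_X) into its own profit: π_X = q_X(99 - 2q_X - (87 - 2q_X)/2) - 17q_X = (111/2 - q_X)q_X - 17q_X.
Leader FOC: 77/2 - 2q_X = 0, so q_X = 77/4.
Then q_W = (87 - 2·(77/4))/4 = 97/8.

12.13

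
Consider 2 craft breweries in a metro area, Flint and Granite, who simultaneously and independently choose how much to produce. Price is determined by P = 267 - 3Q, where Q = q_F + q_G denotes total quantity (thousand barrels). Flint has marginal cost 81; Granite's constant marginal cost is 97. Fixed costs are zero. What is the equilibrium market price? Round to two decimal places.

Flint's profit: π_F = (267 - 3Q)q_F - (81q_F). Setting ∂π_F/∂q_F = 0: 186 - 6q_F - 3(q_G) = 0.
Granite's profit: π_G = (267 - 3Q)q_G - (97q_G). Setting ∂π_G/∂q_G = 0: 170 - 6q_G - 3(q_F) = 0.
Best responses: q_F = (186 - 3q_G)/6, q_G = (170 - 3q_F)/6.
Solving the pair: q_F = 202/9, q_G = 154/9.
Total output Q = 356/9, so price P = 267 - 3·(356/9) = 445/3.

148.33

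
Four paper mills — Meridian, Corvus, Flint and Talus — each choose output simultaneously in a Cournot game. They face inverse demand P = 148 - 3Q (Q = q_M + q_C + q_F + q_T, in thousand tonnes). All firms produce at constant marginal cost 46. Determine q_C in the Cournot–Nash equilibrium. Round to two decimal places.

6.80

Each firm earns π_i = (148 - 3Q)q_i - 46q_i.
First-order condition (treating rivals' output as given): 102 - 6q_i - 3·Σ_{j≠i} q_j = 0.
By symmetry each firm produces the same amount; substituting Σ_{j≠i} q_j = 3q_i yields q_i = 102/15 = 34/5.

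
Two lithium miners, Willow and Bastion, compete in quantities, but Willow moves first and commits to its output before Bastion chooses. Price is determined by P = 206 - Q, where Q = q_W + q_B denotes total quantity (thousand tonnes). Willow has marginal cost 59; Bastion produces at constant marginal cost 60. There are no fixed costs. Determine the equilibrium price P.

96

The follower Bastion best-responds to any q_W: π_B = (206 - Q)q_B - 60q_B.
∂π_B/∂q_B = 146 - q_W - 2q_B = 0 gives the reaction function q_B = (146 - q_W)/2.
The leader anticipates this reaction. Substituting into P = 206 - Q gives P = 133 - (1/2)q_W, so π_W = (133 - (1/2)q_W)q_W - 59q_W.
The leader's first-order condition 74 - q_W = 0 yields q_W = 74.
Then q_B = (146 - 74)/2 = 36.
Total output Q = 110, so price P = 206 - 110 = 96.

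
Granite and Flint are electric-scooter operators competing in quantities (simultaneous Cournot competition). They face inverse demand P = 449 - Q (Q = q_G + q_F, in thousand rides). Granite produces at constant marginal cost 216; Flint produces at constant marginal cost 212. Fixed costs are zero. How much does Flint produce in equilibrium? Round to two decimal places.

80.33

Granite's profit: π_G = (449 - Q)q_G - (216q_G). Setting ∂π_G/∂q_G = 0: 233 - 2q_G - (q_F) = 0.
Flint's first-order condition: 237 - 2q_F - (q_G) = 0.
So q_G = (233 - q_F)/2 and q_F = (237 - q_G)/2.
Substituting one into the other gives q_G = 229/3 and q_F = 241/3.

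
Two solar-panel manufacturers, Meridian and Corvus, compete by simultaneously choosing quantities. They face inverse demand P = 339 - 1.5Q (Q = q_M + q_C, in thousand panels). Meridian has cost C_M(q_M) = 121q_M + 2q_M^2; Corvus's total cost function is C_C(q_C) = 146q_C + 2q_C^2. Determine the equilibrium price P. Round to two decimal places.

266.47

Meridian's profit: π_M = (339 - 1.5Q)q_M - (121q_M + 2q_M²). Setting ∂π_M/∂q_M = 0: 218 - 7q_M - (3/2)(q_C) = 0.
Corvus's profit: π_C = (339 - 1.5Q)q_C - (146q_C + 2q_C²). Setting ∂π_C/∂q_C = 0: 193 - 7q_C - (3/2)(q_M) = 0.
Best responses: q_M = (218 - (3/2)q_C)/7, q_C = (193 - (3/2)q_M)/7.
Substituting one into the other gives q_M = 26.4492 and q_C = 21.9037.
Total output Q = 822/17, so price P = 339 - (3/2)·(822/17) = 266.4706.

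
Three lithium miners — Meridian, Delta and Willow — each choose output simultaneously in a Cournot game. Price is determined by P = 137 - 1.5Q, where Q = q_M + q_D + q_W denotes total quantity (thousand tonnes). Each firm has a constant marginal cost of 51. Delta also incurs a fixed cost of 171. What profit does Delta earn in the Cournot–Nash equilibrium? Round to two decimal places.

A representative firm's profit is π_i = q_i(137 - 1.5Q) - 51q_i.
First-order condition (treating rivals' output as given): 86 - 3q_i - (3/2)·Σ_{j≠i} q_j = 0.
By symmetry each firm produces the same amount; substituting Σ_{j≠i} q_j = 2q_i yields q_i = 86/6 = 43/3.
Price P = 137 - (3/2)·43 = 145/2.
Delta's profit: (145/2 - 51)·(43/3) - 171 = 823/6.

137.17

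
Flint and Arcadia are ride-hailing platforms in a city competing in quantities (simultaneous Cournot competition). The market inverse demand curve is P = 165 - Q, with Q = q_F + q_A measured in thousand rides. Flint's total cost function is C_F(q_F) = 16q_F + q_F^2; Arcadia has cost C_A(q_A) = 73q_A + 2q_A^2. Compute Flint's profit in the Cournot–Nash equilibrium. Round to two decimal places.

Flint's profit: π_F = (165 - Q)q_F - (16q_F + q_F²). Setting ∂π_F/∂q_F = 0: 149 - 4q_F - (q_A) = 0.
Arcadia's profit: π_A = (165 - Q)q_A - (73q_A + 2q_A²). Setting ∂π_A/∂q_A = 0: 92 - 6q_A - (q_F) = 0.
So q_F = (149 - q_A)/4 and q_A = (92 - q_F)/6.
Substituting one into the other gives q_F = 802/23 and q_A = 219/23.
Price P = 165 - 1021/23 = 120.6087.
Flint's profit: 120.6087·(802/23) - 16·(802/23) - (802/23)² = 2431.7732.

2431.77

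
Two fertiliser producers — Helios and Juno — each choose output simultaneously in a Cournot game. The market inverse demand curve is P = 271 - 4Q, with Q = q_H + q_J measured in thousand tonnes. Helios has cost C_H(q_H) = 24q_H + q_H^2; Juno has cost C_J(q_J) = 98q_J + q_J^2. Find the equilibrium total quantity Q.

30

Helios's profit: π_H = (271 - 4Q)q_H - (24q_H + q_H²). Setting ∂π_H/∂q_H = 0: 247 - 10q_H - 4(q_J) = 0.
Juno's first-order condition: 173 - 10q_J - 4(q_H) = 0.
Best responses: q_H = (247 - 4q_J)/10, q_J = (173 - 4q_H)/10.
Substituting one into the other gives q_H = 127/6 and q_J = 53/6.
Total output Q = 127/6 + 53/6 = 30.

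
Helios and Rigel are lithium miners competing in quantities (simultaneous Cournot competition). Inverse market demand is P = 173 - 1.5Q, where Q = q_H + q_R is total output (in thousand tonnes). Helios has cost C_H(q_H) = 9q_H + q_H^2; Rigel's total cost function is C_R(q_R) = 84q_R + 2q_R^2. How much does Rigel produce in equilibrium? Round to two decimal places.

Helios's profit: π_H = (173 - 1.5Q)q_H - (9q_H + q_H²). Setting ∂π_H/∂q_H = 0: 164 - 5q_H - (3/2)(q_R) = 0.
Rigel's profit: π_R = (173 - 1.5Q)q_R - (84q_R + 2q_R²). Setting ∂π_R/∂q_R = 0: 89 - 7q_R - (3/2)(q_H) = 0.
Best responses: q_H = (164 - (3/2)q_R)/5, q_R = (89 - (3/2)q_H)/7.
Substituting one into the other gives q_H = 30.9771 and q_R = 796/131.

6.08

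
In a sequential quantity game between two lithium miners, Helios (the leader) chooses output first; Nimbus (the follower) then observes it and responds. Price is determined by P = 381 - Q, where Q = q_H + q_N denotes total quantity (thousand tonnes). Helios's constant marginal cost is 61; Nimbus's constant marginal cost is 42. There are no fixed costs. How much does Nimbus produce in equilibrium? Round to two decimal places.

Solve by backward induction. Given q_H, the follower Nimbus maximises π_N = (381 - q_H - q_N)q_N - 42q_N.
Follower FOC: 339 - q_H - 2q_N = 0, so q_N(q_H) = (339 - q_H)/2.
Helios substitutes q_N(q_H) into its own profit: π_H = q_H(381 - q_H - (339 - q_H)/2) - 61q_H = (423/2 - (1/2)q_H)q_H - 61q_H.
Leader FOC: 301/2 - q_H = 0, so q_H = 301/2.
Then q_N = (339 - 301/2)/2 = 377/4.

94.25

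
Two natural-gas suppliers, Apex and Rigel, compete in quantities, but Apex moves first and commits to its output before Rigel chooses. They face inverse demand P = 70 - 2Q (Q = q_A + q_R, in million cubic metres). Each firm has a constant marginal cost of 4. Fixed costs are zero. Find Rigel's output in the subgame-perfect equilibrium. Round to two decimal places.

The follower Rigel best-responds to any q_A: π_R = (70 - 2Q)q_R - 4q_R.
Follower FOC: 66 - 2q_A - 4q_R = 0, so q_R(q_A) = (66 - 2q_A)/4.
The leader anticipates this reaction. Substituting into P = 70 - 2Q gives P = 37 - q_A, so π_A = (37 - q_A)q_A - 4q_A.
The leader's first-order condition 33 - 2q_A = 0 yields q_A = 33/2.
Then q_R = (66 - 2·(33/2))/4 = 33/4.

8.25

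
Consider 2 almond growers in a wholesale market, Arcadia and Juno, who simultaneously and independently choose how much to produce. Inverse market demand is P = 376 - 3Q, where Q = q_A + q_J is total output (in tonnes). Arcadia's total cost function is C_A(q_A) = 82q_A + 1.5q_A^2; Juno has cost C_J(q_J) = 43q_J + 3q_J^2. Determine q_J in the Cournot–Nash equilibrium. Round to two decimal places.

21.36

Arcadia's profit: π_A = (376 - 3Q)q_A - (82q_A + (3/2)q_A²). Setting ∂π_A/∂q_A = 0: 294 - 9q_A - 3(q_J) = 0.
Juno's profit: π_J = (376 - 3Q)q_J - (43q_J + 3q_J²). Setting ∂π_J/∂q_J = 0: 333 - 12q_J - 3(q_A) = 0.
So q_A = (294 - 3q_J)/9 and q_J = (333 - 3q_A)/12.
Solving the pair: q_A = 281/11, q_J = 235/11.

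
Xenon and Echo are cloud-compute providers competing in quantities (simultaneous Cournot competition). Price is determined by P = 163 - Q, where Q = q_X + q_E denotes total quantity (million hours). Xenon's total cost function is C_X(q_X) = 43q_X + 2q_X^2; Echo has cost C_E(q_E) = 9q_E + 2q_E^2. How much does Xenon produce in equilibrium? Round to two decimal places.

16.17

Xenon's profit: π_X = (163 - Q)q_X - (43q_X + 2q_X²). Setting ∂π_X/∂q_X = 0: 120 - 6q_X - (q_E) = 0.
Echo's profit: π_E = (163 - Q)q_E - (9q_E + 2q_E²). Setting ∂π_E/∂q_E = 0: 154 - 6q_E - (q_X) = 0.
Rearranging gives the reaction functions q_X = (120 - q_E)/6 and q_E = (154 - q_X)/6.
Substituting one into the other gives q_X = 566/35 and q_E = 804/35.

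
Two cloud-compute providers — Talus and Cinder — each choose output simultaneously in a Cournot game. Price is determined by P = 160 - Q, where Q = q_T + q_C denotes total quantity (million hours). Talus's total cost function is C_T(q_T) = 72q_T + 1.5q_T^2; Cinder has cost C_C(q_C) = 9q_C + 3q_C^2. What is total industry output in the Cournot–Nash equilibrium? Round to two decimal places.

Talus's profit: π_T = (160 - Q)q_T - (72q_T + (3/2)q_T²). Setting ∂π_T/∂q_T = 0: 88 - 5q_T - (q_C) = 0.
Cinder's profit: π_C = (160 - Q)q_C - (9q_C + 3q_C²). Setting ∂π_C/∂q_C = 0: 151 - 8q_C - (q_T) = 0.
Rearranging gives the reaction functions q_T = (88 - q_C)/5 and q_C = (151 - q_T)/8.
Substituting one into the other gives q_T = 553/39 and q_C = 667/39.
Total output Q = 553/39 + 667/39 = 1220/39.

31.28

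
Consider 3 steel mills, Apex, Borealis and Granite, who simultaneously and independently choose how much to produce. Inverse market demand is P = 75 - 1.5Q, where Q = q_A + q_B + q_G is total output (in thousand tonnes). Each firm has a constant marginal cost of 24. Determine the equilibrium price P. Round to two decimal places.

A representative firm's profit is π_i = q_i(75 - 1.5Q) - 24q_i.
Setting ∂π_i/∂q_i = 0 with rivals' quantities fixed: 51 - 3q_i - (3/2)·Σ_{j≠i} q_j = 0.
By symmetry each firm produces the same amount; substituting Σ_{j≠i} q_j = 2q_i yields q_i = 51/6 = 17/2.
Total output Q = 51/2, so price P = 75 - (3/2)·(51/2) = 147/4.

36.75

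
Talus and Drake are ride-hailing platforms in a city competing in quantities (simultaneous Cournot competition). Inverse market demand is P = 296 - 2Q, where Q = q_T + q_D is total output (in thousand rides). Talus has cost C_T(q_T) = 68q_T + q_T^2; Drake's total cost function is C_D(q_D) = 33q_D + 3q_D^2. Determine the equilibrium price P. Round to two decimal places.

193.29

Talus's profit: π_T = (296 - 2Q)q_T - (68q_T + q_T²). Setting ∂π_T/∂q_T = 0: 228 - 6q_T - 2(q_D) = 0.
Drake's first-order condition: 263 - 10q_D - 2(q_T) = 0.
Best responses: q_T = (228 - 2q_D)/6, q_D = (263 - 2q_T)/10.
Solving the pair: q_T = 877/28, q_D = 561/28.
Total output Q = 719/14, so price P = 296 - 2·(719/14) = 1353/7.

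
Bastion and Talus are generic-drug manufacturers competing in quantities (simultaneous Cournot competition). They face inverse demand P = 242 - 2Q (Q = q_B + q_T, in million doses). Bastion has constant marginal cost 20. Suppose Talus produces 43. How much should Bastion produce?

34

With the rival's output fixed at 43, Bastion's profit is π_B = (242 - 2·43 - 2q_B)q_B - (20q_B) = (156 - 2q_B)q_B - (20q_B).
∂π_B/∂q_B = 136 - 4q_B = 0, so q_B = 34.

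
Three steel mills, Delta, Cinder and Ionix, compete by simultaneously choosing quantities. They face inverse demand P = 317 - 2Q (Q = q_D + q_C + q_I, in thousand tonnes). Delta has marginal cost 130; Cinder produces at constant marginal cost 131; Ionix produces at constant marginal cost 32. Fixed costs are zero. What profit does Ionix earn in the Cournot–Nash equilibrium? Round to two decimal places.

Delta's profit: π_D = (317 - 2Q)q_D - (130q_D). Setting ∂π_D/∂q_D = 0: 187 - 4q_D - 2(q_C + q_I) = 0.
Cinder's profit: π_C = (317 - 2Q)q_C - (131q_C). Setting ∂π_C/∂q_C = 0: 186 - 4q_C - 2(q_D + q_I) = 0.
Ionix's profit: π_I = (317 - 2Q)q_I - (32q_I). Setting ∂π_I/∂q_I = 0: 285 - 4q_I - 2(q_D + q_C) = 0.
Summing all 3 equations gives 658 − 8Q = 0, hence Q = 329/4.
Back-substituting: q_D = (187 − 329/2)/2 = 45/4, q_C = (186 − 329/2)/2 = 43/4, q_I = (285 − 329/2)/2 = 241/4.
Price P = 317 - 2·(329/4) = 305/2.
Ionix's profit: (305/2 - 32)·(241/4) = 7260.1250.

7260.13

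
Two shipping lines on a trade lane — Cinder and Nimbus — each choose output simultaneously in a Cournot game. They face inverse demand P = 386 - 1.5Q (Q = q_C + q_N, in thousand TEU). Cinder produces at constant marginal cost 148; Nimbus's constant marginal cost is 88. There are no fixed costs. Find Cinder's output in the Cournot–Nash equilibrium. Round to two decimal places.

39.56

Cinder's profit: π_C = (386 - 1.5Q)q_C - (148q_C). Setting ∂π_C/∂q_C = 0: 238 - 3q_C - (3/2)(q_N) = 0.
Nimbus's first-order condition: 298 - 3q_N - (3/2)(q_C) = 0.
So q_C = (238 - (3/2)q_N)/3 and q_N = (298 - (3/2)q_C)/3.
Solving the pair: q_C = 356/9, q_N = 716/9.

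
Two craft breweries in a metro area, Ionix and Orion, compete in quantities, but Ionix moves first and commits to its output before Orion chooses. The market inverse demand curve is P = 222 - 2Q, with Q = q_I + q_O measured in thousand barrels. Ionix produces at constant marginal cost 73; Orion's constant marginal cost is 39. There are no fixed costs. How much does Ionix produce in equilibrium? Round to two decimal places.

The follower Orion best-responds to any q_I: π_O = (222 - 2Q)q_O - 39q_O.
Setting the follower's marginal profit to zero, 183 - 2q_I - 4q_O = 0, i.e. q_O = (183 - 2q_I)/4.
The leader anticipates this reaction. Substituting into P = 222 - 2Q gives P = 261/2 - q_I, so π_I = (261/2 - q_I)q_I - 73q_I.
Leader FOC: 115/2 - 2q_I = 0, so q_I = 115/4.
Then q_O = (183 - 2·(115/4))/4 = 251/8.

28.75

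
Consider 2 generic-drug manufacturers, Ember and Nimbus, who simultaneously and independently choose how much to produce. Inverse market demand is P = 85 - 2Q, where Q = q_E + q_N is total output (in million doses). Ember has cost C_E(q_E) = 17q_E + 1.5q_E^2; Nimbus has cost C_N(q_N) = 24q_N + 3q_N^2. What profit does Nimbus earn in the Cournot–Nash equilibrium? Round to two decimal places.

97.20

Ember's profit: π_E = (85 - 2Q)q_E - (17q_E + (3/2)q_E²). Setting ∂π_E/∂q_E = 0: 68 - 7q_E - 2(q_N) = 0.
Nimbus's profit: π_N = (85 - 2Q)q_N - (24q_N + 3q_N²). Setting ∂π_N/∂q_N = 0: 61 - 10q_N - 2(q_E) = 0.
Best responses: q_E = (68 - 2q_N)/7, q_N = (61 - 2q_E)/10.
Substituting one into the other gives q_E = 93/11 and q_N = 97/22.
Price P = 85 - 2·(283/22) = 652/11.
Nimbus's profit: (652/11)·(97/22) - 24·(97/22) - 3(97/22)² = 97.2004.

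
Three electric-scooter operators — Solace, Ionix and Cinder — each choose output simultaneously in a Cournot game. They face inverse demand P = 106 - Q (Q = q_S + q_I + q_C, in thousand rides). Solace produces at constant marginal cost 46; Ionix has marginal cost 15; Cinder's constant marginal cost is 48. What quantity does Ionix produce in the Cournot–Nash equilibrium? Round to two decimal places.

38.75

Solace's profit: π_S = (106 - Q)q_S - (46q_S). Setting ∂π_S/∂q_S = 0: 60 - 2q_S - (q_I + q_C) = 0.
Ionix's first-order condition: 91 - 2q_I - (q_S + q_C) = 0.
Cinder's profit: π_C = (106 - Q)q_C - (48q_C). Setting ∂π_C/∂q_C = 0: 58 - 2q_C - (q_S + q_I) = 0.
Adding the 3 conditions: 209 − 2Q − 2Q = 0, i.e. Q = 209/4.
Back-substituting: q_S = (60 − 209/4) = 31/4, q_I = (91 − 209/4) = 155/4, q_C = (58 − 209/4) = 23/4.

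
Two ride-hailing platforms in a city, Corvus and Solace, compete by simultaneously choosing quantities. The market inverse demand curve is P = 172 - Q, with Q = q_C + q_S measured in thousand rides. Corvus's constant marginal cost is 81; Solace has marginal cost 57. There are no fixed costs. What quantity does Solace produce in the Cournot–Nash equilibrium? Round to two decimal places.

Corvus's profit: π_C = (172 - Q)q_C - (81q_C). Setting ∂π_C/∂q_C = 0: 91 - 2q_C - (q_S) = 0.
Solace's profit: π_S = (172 - Q)q_S - (57q_S). Setting ∂π_S/∂q_S = 0: 115 - 2q_S - (q_C) = 0.
So q_C = (91 - q_S)/2 and q_S = (115 - q_C)/2.
Solving the pair: q_C = 67/3, q_S = 139/3.

46.33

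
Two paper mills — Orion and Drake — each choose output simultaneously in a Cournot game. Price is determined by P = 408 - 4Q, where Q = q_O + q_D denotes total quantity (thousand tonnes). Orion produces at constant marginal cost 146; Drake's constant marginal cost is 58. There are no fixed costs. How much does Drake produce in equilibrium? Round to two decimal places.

36.50

Orion's profit: π_O = (408 - 4Q)q_O - (146q_O). Setting ∂π_O/∂q_O = 0: 262 - 8q_O - 4(q_D) = 0.
Drake's first-order condition: 350 - 8q_D - 4(q_O) = 0.
Best responses: q_O = (262 - 4q_D)/8, q_D = (350 - 4q_O)/8.
Solving the pair: q_O = 29/2, q_D = 73/2.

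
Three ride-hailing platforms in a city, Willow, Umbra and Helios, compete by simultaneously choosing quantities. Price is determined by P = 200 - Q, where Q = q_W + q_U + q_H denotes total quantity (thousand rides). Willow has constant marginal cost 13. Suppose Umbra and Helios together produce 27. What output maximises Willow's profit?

With rivals' combined output fixed at 27, Willow's profit is π_W = (200 - 27 - q_W)q_W - (13q_W) = (173 - q_W)q_W - (13q_W).
∂π_W/∂q_W = 160 - 2q_W = 0, so q_W = 80.

80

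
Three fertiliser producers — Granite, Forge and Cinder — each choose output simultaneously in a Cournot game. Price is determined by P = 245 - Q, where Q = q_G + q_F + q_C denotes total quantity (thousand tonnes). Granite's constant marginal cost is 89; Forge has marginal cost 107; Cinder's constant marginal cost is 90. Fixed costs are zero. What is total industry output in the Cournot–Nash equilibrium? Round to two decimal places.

Granite's profit: π_G = (245 - Q)q_G - (89q_G). Setting ∂π_G/∂q_G = 0: 156 - 2q_G - (q_F + q_C) = 0.
Forge's first-order condition: 138 - 2q_F - (q_G + q_C) = 0.
Cinder's profit: π_C = (245 - Q)q_C - (90q_C). Setting ∂π_C/∂q_C = 0: 155 - 2q_C - (q_G + q_F) = 0.
Adding the 3 first-order conditions: 449 − 4Q = 0, so Q = 449/4.
Back-substituting: q_G = (156 − 449/4) = 175/4, q_F = (138 − 449/4) = 103/4, q_C = (155 − 449/4) = 171/4.
Total output Q = 175/4 + 103/4 + 171/4 = 449/4.

112.25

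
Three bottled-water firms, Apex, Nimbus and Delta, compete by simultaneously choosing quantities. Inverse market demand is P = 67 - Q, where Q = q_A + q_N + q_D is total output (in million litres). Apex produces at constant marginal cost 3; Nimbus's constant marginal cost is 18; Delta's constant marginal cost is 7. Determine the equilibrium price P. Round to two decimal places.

Apex's profit: π_A = (67 - Q)q_A - (3q_A). Setting ∂π_A/∂q_A = 0: 64 - 2q_A - (q_N + q_D) = 0.
Nimbus's first-order condition: 49 - 2q_N - (q_A + q_D) = 0.
Delta's first-order condition: 60 - 2q_D - (q_A + q_N) = 0.
Summing all 3 equations gives 173 − 4Q = 0, hence Q = 173/4.
Back-substituting: q_A = (64 − 173/4) = 83/4, q_N = (49 − 173/4) = 23/4, q_D = (60 − 173/4) = 67/4.
Total output Q = 173/4, so price P = 67 - 173/4 = 95/4.

23.75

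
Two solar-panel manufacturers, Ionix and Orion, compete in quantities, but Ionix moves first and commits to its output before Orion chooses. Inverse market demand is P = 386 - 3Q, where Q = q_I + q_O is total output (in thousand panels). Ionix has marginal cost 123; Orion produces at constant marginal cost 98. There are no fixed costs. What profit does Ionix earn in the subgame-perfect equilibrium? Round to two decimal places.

Solve by backward induction. Given q_I, the follower Orion maximises π_O = (386 - 3q_I - 3q_O)q_O - 98q_O.
∂π_O/∂q_O = 288 - 3q_I - 6q_O = 0 gives the reaction function q_O = (288 - 3q_I)/6.
Ionix substitutes q_O(q_I) into its own profit: π_I = q_I(386 - 3q_I - (288 - 3q_I)/2) - 123q_I = (242 - (3/2)q_I)q_I - 123q_I.
Leader FOC: 119 - 3q_I = 0, so q_I = 119/3.
Then q_O = (288 - 3·(119/3))/6 = 169/6.
Price P = 386 - 3·(407/6) = 365/2.
Ionix's profit: (365/2 - 123)·(119/3) = 2360.1667.

2360.17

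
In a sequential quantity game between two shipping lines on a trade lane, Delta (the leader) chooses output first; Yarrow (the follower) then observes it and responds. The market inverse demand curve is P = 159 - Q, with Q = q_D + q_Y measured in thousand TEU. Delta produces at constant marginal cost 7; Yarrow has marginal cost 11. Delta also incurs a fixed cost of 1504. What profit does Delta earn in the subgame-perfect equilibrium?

Solve by backward induction. Given q_D, the follower Yarrow maximises π_Y = (159 - q_D - q_Y)q_Y - 11q_Y.
Setting the follower's marginal profit to zero, 148 - q_D - 2q_Y = 0, i.e. q_Y = (148 - q_D)/2.
Delta substitutes q_Y(q_D) into its own profit: π_D = q_D(159 - q_D - (148 - q_D)/2) - 7q_D = (85 - (1/2)q_D)q_D - 7q_D.
Leader FOC: 78 - q_D = 0, so q_D = 78.
Then q_Y = (148 - 78)/2 = 35.
Price P = 159 - 113 = 46.
Delta's profit: (46 - 7)·78 - 1504 = 1538.

1538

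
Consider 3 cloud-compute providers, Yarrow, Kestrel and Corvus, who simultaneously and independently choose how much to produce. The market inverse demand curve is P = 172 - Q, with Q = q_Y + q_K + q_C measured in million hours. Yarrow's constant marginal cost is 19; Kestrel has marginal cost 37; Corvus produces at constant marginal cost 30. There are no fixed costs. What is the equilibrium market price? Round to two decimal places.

Yarrow's profit: π_Y = (172 - Q)q_Y - (19q_Y). Setting ∂π_Y/∂q_Y = 0: 153 - 2q_Y - (q_K + q_C) = 0.
Kestrel's profit: π_K = (172 - Q)q_K - (37q_K). Setting ∂π_K/∂q_K = 0: 135 - 2q_K - (q_Y + q_C) = 0.
Corvus's profit: π_C = (172 - Q)q_C - (30q_C). Setting ∂π_C/∂q_C = 0: 142 - 2q_C - (q_Y + q_K) = 0.
Adding the 3 conditions: 430 − 2Q − 2Q = 0, i.e. Q = 215/2.
Back-substituting: q_Y = (153 − 215/2) = 91/2, q_K = (135 − 215/2) = 55/2, q_C = (142 − 215/2) = 69/2.
Total output Q = 215/2, so price P = 172 - 215/2 = 129/2.

64.50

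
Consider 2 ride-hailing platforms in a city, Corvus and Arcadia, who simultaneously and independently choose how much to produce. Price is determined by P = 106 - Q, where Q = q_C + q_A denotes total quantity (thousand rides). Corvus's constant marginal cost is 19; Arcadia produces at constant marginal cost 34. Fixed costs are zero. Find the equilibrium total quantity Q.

53

Corvus's profit: π_C = (106 - Q)q_C - (19q_C). Setting ∂π_C/∂q_C = 0: 87 - 2q_C - (q_A) = 0.
Arcadia's first-order condition: 72 - 2q_A - (q_C) = 0.
So q_C = (87 - q_A)/2 and q_A = (72 - q_C)/2.
Substituting one into the other gives q_C = 34 and q_A = 19.
Total output Q = 34 + 19 = 53.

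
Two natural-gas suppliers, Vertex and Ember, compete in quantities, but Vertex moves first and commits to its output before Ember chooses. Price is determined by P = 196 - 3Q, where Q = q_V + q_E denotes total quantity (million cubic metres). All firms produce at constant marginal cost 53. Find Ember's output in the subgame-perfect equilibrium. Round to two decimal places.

11.92

The follower Ember best-responds to any q_V: π_E = (196 - 3Q)q_E - 53q_E.
∂π_E/∂q_E = 143 - 3q_V - 6q_E = 0 gives the reaction function q_E = (143 - 3q_V)/6.
The leader anticipates this reaction. Substituting into P = 196 - 3Q gives P = 249/2 - (3/2)q_V, so π_V = (249/2 - (3/2)q_V)q_V - 53q_V.
The leader's first-order condition 143/2 - 3q_V = 0 yields q_V = 143/6.
Then q_E = (143 - 3·(143/6))/6 = 143/12.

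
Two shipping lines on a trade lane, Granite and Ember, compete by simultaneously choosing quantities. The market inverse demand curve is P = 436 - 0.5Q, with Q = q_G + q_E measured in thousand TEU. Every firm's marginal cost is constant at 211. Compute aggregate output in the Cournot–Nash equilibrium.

Each firm earns π_i = (436 - 0.5Q)q_i - 211q_i.
Setting ∂π_i/∂q_i = 0 with rivals' quantities fixed: 225 - q_i - (1/2)q_j = 0.
With identical firms every q_j equals q_i, so q_j = q_i and 225 = (3/2)q_i, giving q_i = 150.
Total output Q = 150 + 150 = 300.

300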